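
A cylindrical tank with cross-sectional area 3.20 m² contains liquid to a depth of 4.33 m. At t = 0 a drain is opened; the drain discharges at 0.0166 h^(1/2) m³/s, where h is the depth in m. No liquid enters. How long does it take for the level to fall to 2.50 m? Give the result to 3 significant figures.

193 s

With no inflow, A dh/dt = −0.0166 √h.
∫ h^(−1/2) dh = −(0.0166/A) ∫ dt, giving 2√h = 2√h₀ − (0.0166/A) t.
t = 2A(√h₀ − √h)/0.0166 = 2·3.20·(√4.33 − √2.50)/0.0166
  = 6.4000 × (2.0809 − 1.5811) / 0.0166 = 192.67 s.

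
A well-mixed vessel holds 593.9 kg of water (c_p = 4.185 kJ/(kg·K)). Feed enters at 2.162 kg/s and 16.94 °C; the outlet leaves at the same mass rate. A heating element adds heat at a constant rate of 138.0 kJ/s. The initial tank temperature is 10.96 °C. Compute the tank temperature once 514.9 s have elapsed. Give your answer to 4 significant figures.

Heat balance on the well-mixed liquid: M c_p dT/dt = ṁ c_p (T_in − T) + 138.0.
τ = M/ṁ = 274.699 s; T_ss = T_in + Q̇/(ṁ c_p) = 16.94 + 138.0/(2.162·4.185) = 32.1920 °C.
Solution: T(t) = T_ss + (T₀ − T_ss) e^(−t/τ).
T(514.9) = 32.1920 + (-21.2320)·e^(−514.9/274.699) = 32.1920 + (-21.2320)·0.153445 = 28.9341 °C.

28.93 °C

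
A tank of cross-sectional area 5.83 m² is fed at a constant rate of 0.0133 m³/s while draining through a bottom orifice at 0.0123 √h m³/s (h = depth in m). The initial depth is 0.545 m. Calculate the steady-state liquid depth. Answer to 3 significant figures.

A dh/dt = Q_in − 0.0123 √h. Steady state requires inflow = outflow:
Q_in = 0.0123 √h_ss ⇒ √h_ss = 0.0133/0.0123 = 1.0813.
h_ss = 1.0813² = 1.1692 m. (Since h₀ = 0.545 m < h_ss, the level will rise toward this value.)

1.17 m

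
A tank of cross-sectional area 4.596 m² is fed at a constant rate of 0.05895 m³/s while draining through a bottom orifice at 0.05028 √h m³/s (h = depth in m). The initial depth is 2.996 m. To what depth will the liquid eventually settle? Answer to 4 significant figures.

Level balance: A dh/dt = 0.05895 − 0.05028 √h. Setting dh/dt = 0:
Q_in = 0.05028 √h_ss ⇒ √h_ss = 0.05895/0.05028 = 1.17243.
h_ss = 1.17243² = 1.37460 m. (Since h₀ = 2.996 m > h_ss, the level will fall toward this value.)

1.375 m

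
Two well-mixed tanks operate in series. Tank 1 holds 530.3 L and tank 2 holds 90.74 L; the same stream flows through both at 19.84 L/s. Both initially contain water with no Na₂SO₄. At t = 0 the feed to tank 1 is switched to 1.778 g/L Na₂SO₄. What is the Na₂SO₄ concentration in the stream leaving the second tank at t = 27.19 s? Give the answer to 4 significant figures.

Species balance on tank i: dCᵢ/dt = (Cᵢ₋₁ − Cᵢ)/τᵢ with τᵢ = Vᵢ/Q.
τ₁ = 530.3/19.84 = 26.7288 s; τ₂ = 90.74/19.84 = 4.57359 s.
Solving the cascade with C₁(0)=C₂(0)=0 gives C₂(t) = C_in[1 − (τ₁ e^(−t/τ₁) − τ₂ e^(−t/τ₂))/(τ₁ − τ₂)].
At t = 27.19: e^(−t/τ₁) = 0.361587, e^(−t/τ₂) = 0.00261889.
C₂ = 1.778·[1 − (26.7288·0.361587 − 4.57359·0.00261889)/(22.1552)] = 1.778·0.564310 = 1.00334 g/L.

1.003 g/L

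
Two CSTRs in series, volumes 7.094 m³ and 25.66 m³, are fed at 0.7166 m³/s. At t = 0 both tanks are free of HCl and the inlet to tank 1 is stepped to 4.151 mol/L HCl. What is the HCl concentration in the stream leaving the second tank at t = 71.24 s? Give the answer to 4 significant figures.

Species balance on tank i: dCᵢ/dt = (Cᵢ₋₁ − Cᵢ)/τᵢ with τᵢ = Vᵢ/Q.
τ₁ = 7.094/0.7166 = 9.89953 s; τ₂ = 25.66/0.7166 = 35.8080 s.
Tank 1: C₁ = C_in(1 − e^(−t/τ₁)). Tank 2 (τ₁ ≠ τ₂): C₂ = C_in[1 − (τ₁ e^(−t/τ₁) − τ₂ e^(−t/τ₂))/(τ₁ − τ₂)].
At t = 71.24: e^(−t/τ₁) = 0.000749350, e^(−t/τ₂) = 0.136764.
C₂ = 4.151·[1 − (9.89953·0.000749350 − 35.8080·0.136764)/(-25.9085)] = 4.151·0.811266 = 3.36756 mol/L.

3.368 mol/L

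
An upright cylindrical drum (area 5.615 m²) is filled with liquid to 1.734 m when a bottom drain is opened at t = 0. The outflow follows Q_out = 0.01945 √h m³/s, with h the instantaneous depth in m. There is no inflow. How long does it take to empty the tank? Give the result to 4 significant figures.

760.3 s

With no inflow, A dh/dt = −0.01945 √h.
∫ h^(−1/2) dh = −(0.01945/A) ∫ dt, giving 2√h = 2√h₀ − (0.01945/A) t.
Tank is empty when √h = 0: t_empty = 2A√h₀/0.01945.
t_empty = 2·5.615·√1.734/0.01945 = 11.2300·1.31681/0.01945 = 760.299 s.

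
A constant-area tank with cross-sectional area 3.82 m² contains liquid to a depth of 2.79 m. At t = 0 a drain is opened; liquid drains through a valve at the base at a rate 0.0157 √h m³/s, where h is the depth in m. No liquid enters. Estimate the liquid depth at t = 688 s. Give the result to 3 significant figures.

Accumulation of liquid (constant cross-section A): A dh/dt = −0.0157 √h.
This is separable: 2 d(√h)/dt = −0.0157/A, so √h = √h₀ − (0.0157/(2A)) t.
√h = √2.79 − 0.0157·688/(2·3.82) = 1.6703 − 1.4138 = 0.25651.
h = 0.25651² = 0.065796 m.

0.0658 m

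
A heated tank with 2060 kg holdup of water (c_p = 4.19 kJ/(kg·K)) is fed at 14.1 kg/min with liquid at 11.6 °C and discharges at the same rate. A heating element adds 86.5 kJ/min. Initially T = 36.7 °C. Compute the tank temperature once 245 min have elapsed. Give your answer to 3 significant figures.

17.5 °C

M c_p dT/dt = ṁ c_p (T_in − T) + Q̇.
Rearrange: dT/dt = (T_ss − T)/τ with τ = M/ṁ = 146.10 min and T_ss = T_in + Q̇/(ṁ c_p) = 13.064 °C.
Solution: T(t) = T_ss + (T₀ − T_ss) e^(−t/τ).
T(245) = 13.064 + (23.636)·e^(−245/146.10) = 13.064 + (23.636)·0.18694 = 17.483 °C.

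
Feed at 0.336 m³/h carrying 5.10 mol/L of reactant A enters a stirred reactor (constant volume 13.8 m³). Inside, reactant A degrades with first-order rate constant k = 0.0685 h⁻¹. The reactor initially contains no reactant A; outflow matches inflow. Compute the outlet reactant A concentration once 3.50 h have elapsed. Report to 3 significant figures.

Species balance: V dC/dt = Q C_in − Q C − k V C.
This is linear with rate a = Q/V + k = 0.092848 h⁻¹.
C_ss = Q C_in/(Q + kV) = 1.3374 mol/L; C(t) = C_ss + (C₀ − C_ss) e^(−a t).
C(3.50) = 1.3374 + (-1.3374)·e^(−0.092848·3.50) = 1.3374 + (-1.3374)·0.72255 = 0.37106 mol/L.

0.371 mol/L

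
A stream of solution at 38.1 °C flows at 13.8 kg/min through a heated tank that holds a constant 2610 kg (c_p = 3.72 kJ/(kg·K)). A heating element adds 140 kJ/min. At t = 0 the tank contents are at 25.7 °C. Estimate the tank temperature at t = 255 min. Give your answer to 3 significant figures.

36.9 °C

Energy balance: M c_p dT/dt = ṁ c_p (T_in − T) + 140.
τ = M/ṁ = 189.13 min; T_ss = T_in + Q̇/(ṁ c_p) = 38.1 + 140/(13.8·3.72) = 40.827 °C.
This is linear first-order; T(t) = T_ss + (T₀ − T_ss) e^(−t/τ).
T(255) = 40.827 + (-15.127)·e^(−255/189.13) = 40.827 + (-15.127)·0.25969 = 36.899 °C.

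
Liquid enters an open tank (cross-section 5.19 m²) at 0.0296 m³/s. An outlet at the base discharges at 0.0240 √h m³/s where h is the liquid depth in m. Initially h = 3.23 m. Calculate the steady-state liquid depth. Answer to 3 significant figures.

Volume balance on the tank: A dh/dt = Q_in − 0.0240 √h. At steady state dh/dt = 0:
Q_in = 0.0240 √h_ss ⇒ √h_ss = 0.0296/0.0240 = 1.2333.
h_ss = 1.2333² = 1.5211 m. (Since h₀ = 3.23 m > h_ss, the level will fall toward this value.)

1.52 m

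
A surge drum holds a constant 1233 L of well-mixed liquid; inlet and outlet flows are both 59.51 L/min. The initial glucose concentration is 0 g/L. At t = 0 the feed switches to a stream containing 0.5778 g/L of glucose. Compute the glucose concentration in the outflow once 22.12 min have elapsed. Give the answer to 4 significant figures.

0.3791 g/L

Unsteady species balance (constant V, well mixed): V dC/dt = Q(C_in − C).
Time constant τ = V/Q = 1233/59.51 = 20.7192 min.
This is linear first-order; C(t) = C_in + (C₀ − C_in) e^(−t/τ).
C(22.12) = 0.5778 + (0 − 0.5778)·e^(−22.12/20.7192) = 0.5778 + (-0.577800)·0.343830 = 0.379135 g/L.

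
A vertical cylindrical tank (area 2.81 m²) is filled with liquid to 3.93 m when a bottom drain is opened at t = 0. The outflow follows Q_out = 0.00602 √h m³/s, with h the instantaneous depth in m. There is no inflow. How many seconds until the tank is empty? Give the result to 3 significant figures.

1850 s

With no inflow, A dh/dt = −0.00602 √h.
Separate and integrate: 2(√h − √h₀) = −(0.00602/A) t.
Tank is empty when √h = 0: t_empty = 2A√h₀/0.00602.
t_empty = 2·2.81·√3.93/0.00602 = 5.6200·1.9824/0.00602 = 1850.7 s.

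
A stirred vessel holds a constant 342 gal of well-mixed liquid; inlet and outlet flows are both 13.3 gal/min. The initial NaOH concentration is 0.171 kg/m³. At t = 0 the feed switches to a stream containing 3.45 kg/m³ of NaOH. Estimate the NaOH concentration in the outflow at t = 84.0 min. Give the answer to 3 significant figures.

Unsteady species balance (constant V, well mixed): V dC/dt = Q(C_in − C).
Rewrite as dC/dt + C/τ = C_in/τ, τ = V/Q = 25.714 min.
Integrating: C(t) = C_in + (C₀ − C_in) e^(−t/τ).
C(84.0) = 3.45 + (0.171 − 3.45)·e^(−84.0/25.714) = 3.45 + (-3.2790)·0.038133 = 3.3250 kg/m³.

3.32 kg/m³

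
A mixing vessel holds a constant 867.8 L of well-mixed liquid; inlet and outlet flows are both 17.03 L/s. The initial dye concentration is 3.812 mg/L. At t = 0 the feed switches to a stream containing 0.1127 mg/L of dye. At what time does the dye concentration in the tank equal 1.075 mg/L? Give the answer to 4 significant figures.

68.62 s

Species balance: V dC/dt = Q(C_in − C) ⇒ τ = V/Q = 50.9571 s.
C(t) = C_in + (C₀ − C_in) e^(−t/τ). Set C = 1.075 and solve for t:
e^(−t/τ) = (C − C_in)/(C₀ − C_in) = (1.075 − 0.1127)/(3.812 − 0.1127) = 0.260130
t = −τ ln(…) = 50.9571 × 1.34657 = 68.6175 s.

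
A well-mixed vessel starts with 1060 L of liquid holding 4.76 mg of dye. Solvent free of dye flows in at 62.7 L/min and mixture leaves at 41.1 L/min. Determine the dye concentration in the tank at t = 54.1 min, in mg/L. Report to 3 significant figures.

Total volume: dV/dt = Q_in − Q_out = 21.600 L/min, so V(t) = 1060 + 21.600 t and V(54.1) = 2228.6 L.
Solute balance: dm/dt = 0 − Q_out C = −Q_out m/V(t).
dm/m = −Q_out dt/(V₀ + 21.600 t); integrating gives ln(m/m₀) = −(Q_out/(Q_in−Q_out)) ln(V/V₀).
m = m₀ (V₀/V)^(Q_out/(Q_in−Q_out)) = 4.76 × (1060/2228.6)^(1.9028) = 1.1576 mg.
C = m/V = 1.1576/2228.6 = 0.00051942 mg/L.

0.000519 mg/L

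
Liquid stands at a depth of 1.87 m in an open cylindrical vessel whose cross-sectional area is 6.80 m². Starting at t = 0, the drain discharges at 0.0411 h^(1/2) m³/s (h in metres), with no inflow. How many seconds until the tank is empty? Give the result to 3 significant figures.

A dh/dt = −Q_out = −0.0411 √h.
Separate and integrate: 2(√h − √h₀) = −(0.0411/A) t.
Set h = 0: 2√h₀ = (0.0411/A) t_empty ⇒ t_empty = 2A√h₀/0.0411.
t_empty = 2·6.80·√1.87/0.0411 = 13.600·1.3675/0.0411 = 452.50 s.

452 s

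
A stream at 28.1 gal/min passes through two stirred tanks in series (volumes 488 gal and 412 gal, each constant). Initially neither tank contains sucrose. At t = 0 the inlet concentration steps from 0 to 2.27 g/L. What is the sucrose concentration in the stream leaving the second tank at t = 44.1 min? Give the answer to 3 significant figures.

Each tank obeys Vᵢ dCᵢ/dt = Q(Cᵢ₋₁ − Cᵢ), so τᵢ = Vᵢ/Q.
τ₁ = 488/28.1 = 17.367 min; τ₂ = 412/28.1 = 14.662 min.
Tank 1: C₁ = C_in(1 − e^(−t/τ₁)). Tank 2 (τ₁ ≠ τ₂): C₂ = C_in[1 − (τ₁ e^(−t/τ₁) − τ₂ e^(−t/τ₂))/(τ₁ − τ₂)].
At t = 44.1: e^(−t/τ₁) = 0.078917, e^(−t/τ₂) = 0.049401.
C₂ = 2.27·[1 − (17.367·0.078917 − 14.662·0.049401)/(2.7046)] = 2.27·0.76108 = 1.7276 g/L.

1.73 g/L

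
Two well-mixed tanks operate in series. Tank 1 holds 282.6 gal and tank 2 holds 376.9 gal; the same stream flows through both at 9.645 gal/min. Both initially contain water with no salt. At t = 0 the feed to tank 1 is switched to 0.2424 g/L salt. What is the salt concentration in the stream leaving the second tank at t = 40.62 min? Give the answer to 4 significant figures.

Species balance on tank i: dCᵢ/dt = (Cᵢ₋₁ − Cᵢ)/τᵢ with τᵢ = Vᵢ/Q.
τ₁ = 282.6/9.645 = 29.3002 min; τ₂ = 376.9/9.645 = 39.0772 min.
Solving the cascade with C₁(0)=C₂(0)=0 gives C₂(t) = C_in[1 − (τ₁ e^(−t/τ₁) − τ₂ e^(−t/τ₂))/(τ₁ − τ₂)].
At t = 40.62: e^(−t/τ₁) = 0.249988, e^(−t/τ₂) = 0.353639.
C₂ = 0.2424·[1 − (29.3002·0.249988 − 39.0772·0.353639)/(-9.77709)] = 0.2424·0.335740 = 0.0813835 g/L.

0.08138 g/L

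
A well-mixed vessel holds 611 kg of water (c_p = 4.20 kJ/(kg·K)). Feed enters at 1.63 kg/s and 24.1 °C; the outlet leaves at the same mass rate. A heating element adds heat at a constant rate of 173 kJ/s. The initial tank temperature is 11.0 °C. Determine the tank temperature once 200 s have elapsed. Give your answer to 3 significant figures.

26.9 °C

Unsteady energy balance on the tank contents: M c_p dT/dt = ṁ c_p (T_in − T) + 173.
Rearrange: dT/dt = (T_ss − T)/τ with τ = M/ṁ = 374.85 s and T_ss = T_in + Q̇/(ṁ c_p) = 49.370 °C.
This is linear first-order; T(t) = T_ss + (T₀ − T_ss) e^(−t/τ).
T(200) = 49.370 + (-38.370)·e^(−200/374.85) = 49.370 + (-38.370)·0.58652 = 26.865 °C.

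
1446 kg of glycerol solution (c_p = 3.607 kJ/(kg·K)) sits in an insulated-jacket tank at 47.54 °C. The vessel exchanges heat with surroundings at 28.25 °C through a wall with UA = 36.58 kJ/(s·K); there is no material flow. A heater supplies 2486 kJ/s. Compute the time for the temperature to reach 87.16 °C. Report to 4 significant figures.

Lumped-capacitance energy balance: M c_p dT/dt = UA(T_amb − T) + Q̇.
τ = M c_p/UA = 142.584 s; T_ss = T_amb + Q̇/UA = 28.25 + 2486/36.58 = 96.2106 °C.
T(t) = T_ss + (T₀ − T_ss)e^(−t/τ); set T = 87.16:
t = −τ ln[(T − T_ss)/(T₀ − T_ss)] = −142.584 · ln(0.185957) = 239.861 s.

239.9 s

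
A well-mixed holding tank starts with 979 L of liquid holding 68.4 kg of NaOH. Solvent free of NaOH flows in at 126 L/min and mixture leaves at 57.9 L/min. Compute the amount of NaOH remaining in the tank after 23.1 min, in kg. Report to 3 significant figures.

Total volume: dV/dt = Q_in − Q_out = 68.100 L/min, so V(t) = 979 + 68.100 t and V(23.1) = 2552.1 L.
No NaOH enters, so dm/dt = −Q_out · (m/V).
Separate: dm/m = −Q_out dt/V(t) ⇒ ln(m/m₀) = −(Q_out/(Q_in−Q_out)) ln(V/V₀).
m = m₀ (V₀/V)^(Q_out/(Q_in−Q_out)) = 68.4 × (979/2552.1)^(0.85022) = 30.288 kg.

30.3 kg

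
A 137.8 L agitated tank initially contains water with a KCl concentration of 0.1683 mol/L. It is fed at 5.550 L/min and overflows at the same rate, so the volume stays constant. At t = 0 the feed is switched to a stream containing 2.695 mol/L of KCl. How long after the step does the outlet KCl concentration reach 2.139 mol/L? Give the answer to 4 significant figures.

37.59 min

Species balance: V dC/dt = Q(C_in − C) ⇒ τ = V/Q = 24.8288 min.
C(t) = C_in + (C₀ − C_in) e^(−t/τ). Set C = 2.139 and solve for t:
e^(−t/τ) = (C − C_in)/(C₀ − C_in) = (2.139 − 2.695)/(0.1683 − 2.695) = 0.220050
t = −τ ln(…) = 24.8288 × 1.51390 = 37.5884 min.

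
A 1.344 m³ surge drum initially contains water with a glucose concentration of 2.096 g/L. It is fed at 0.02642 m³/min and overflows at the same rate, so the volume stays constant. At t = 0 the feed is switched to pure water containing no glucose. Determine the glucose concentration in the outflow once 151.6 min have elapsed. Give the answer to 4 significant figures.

Transient balance on the dissolved component: V dC/dt = Q(C_in − C).
So dC/dt = (C_in − C)/τ with τ = V/Q = 1.344/0.02642 = 50.8706 min.
This is linear first-order; C(t) = C_in + (C₀ − C_in) e^(−t/τ).
C(151.6) = 0 + (2.096 − 0)·e^(−151.6/50.8706) = 0 + (2.09600)·0.0507871 = 0.106450 g/L.

0.1064 g/L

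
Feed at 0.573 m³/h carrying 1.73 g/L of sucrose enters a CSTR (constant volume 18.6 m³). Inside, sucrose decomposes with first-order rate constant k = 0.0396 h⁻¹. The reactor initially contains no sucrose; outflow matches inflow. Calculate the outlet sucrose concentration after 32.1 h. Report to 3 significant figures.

Species balance: V dC/dt = Q C_in − Q C − k V C.
dC/dt = (Q/V) C_in − (Q/V + k) C; effective rate a = Q/V + k = 0.030806 + 0.0396 = 0.070406 h⁻¹.
C_ss = Q C_in/(Q + kV) = 0.75696 g/L; C(t) = C_ss + (C₀ − C_ss) e^(−a t).
C(32.1) = 0.75696 + (-0.75696)·e^(−0.070406·32.1) = 0.75696 + (-0.75696)·0.10435 = 0.67798 g/L.

0.678 g/L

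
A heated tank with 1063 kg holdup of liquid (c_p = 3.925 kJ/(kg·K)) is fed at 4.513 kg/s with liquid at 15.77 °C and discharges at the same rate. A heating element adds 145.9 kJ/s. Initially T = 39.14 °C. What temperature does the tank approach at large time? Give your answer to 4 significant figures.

M c_p dT/dt = ṁ c_p (T_in − T) + Q̇.
At steady state dT/dt = 0 ⇒ T_ss = T_in + Q̇/(ṁ c_p) = 15.77 + 145.9/(4.513·3.925) = 24.0066 °C.

24.01 °C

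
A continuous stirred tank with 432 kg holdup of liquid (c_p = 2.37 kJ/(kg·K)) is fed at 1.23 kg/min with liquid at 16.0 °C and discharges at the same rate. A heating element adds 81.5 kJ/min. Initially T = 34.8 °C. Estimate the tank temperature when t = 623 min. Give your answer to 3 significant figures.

42.4 °C

M c_p dT/dt = ṁ c_p (T_in − T) + Q̇.
τ = M/ṁ = 351.22 min; T_ss = T_in + Q̇/(ṁ c_p) = 16.0 + 81.5/(1.23·2.37) = 43.958 °C.
Solution: T(t) = T_ss + (T₀ − T_ss) e^(−t/τ).
T(623) = 43.958 + (-9.1579)·e^(−623/351.22) = 43.958 + (-9.1579)·0.16968 = 42.404 °C.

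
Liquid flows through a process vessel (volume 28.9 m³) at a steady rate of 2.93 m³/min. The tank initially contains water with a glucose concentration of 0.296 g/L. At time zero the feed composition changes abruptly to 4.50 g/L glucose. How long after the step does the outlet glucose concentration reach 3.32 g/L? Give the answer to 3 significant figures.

12.5 min

Species balance on the tank: V dC/dt = Q(C_in − C), so τ = V/Q = 9.8635 min.
C(t) = C_in + (C₀ − C_in) e^(−t/τ). Set C = 3.32 and solve for t:
e^(−t/τ) = (C − C_in)/(C₀ − C_in) = (3.32 − 4.50)/(0.296 − 4.50) = 0.28069
t = −τ ln(…) = 9.8635 × 1.2705 = 12.532 min.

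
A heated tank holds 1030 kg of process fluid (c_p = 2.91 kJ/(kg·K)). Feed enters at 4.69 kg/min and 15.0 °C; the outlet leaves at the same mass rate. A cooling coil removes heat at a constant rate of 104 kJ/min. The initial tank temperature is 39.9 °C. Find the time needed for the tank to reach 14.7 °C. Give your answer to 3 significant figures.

327 min

Unsteady energy balance on the tank contents: M c_p dT/dt = ṁ c_p (T_in − T) − 104.
τ = M/ṁ = 219.62 min; T_ss = T_in − Q̇/(ṁ c_p) = 7.3798 °C.
T(t) = T_ss + (T₀ − T_ss) e^(−t/τ). Set T = 14.7:
e^(−t/τ) = (14.7 − 7.3798)/(39.9 − 7.3798) = 0.22510
t = −219.62 · ln(0.22510) = 327.50 min.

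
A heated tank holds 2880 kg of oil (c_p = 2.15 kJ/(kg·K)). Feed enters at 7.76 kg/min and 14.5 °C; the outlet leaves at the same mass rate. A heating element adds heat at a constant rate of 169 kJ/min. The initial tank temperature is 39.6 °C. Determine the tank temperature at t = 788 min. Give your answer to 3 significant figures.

26.4 °C

M c_p dT/dt = ṁ c_p (T_in − T) + Q̇.
Rearrange: dT/dt = (T_ss − T)/τ with τ = M/ṁ = 371.13 min and T_ss = T_in + Q̇/(ṁ c_p) = 24.629 °C.
Integrating: T(t) = T_ss + (T₀ − T_ss) e^(−t/τ).
T(788) = 24.629 + (14.971)·e^(−788/371.13) = 24.629 + (14.971)·0.11965 = 26.421 °C.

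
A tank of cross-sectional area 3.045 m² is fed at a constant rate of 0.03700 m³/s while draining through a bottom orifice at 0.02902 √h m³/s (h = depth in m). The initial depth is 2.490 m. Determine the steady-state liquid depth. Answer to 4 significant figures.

1.626 m

Volume balance on the tank: A dh/dt = Q_in − 0.02902 √h. At steady state dh/dt = 0:
Q_in = 0.02902 √h_ss ⇒ √h_ss = 0.03700/0.02902 = 1.27498.
h_ss = 1.27498² = 1.62558 m. (Since h₀ = 2.490 m > h_ss, the level will fall toward this value.)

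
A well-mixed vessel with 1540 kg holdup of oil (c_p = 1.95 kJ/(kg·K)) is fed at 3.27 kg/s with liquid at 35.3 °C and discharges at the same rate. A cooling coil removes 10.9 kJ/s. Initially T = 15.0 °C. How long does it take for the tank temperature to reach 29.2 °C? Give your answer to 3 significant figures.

680 s

Unsteady energy balance on the tank contents: M c_p dT/dt = ṁ c_p (T_in − T) − 10.9.
τ = M/ṁ = 470.95 s; T_ss = T_in − Q̇/(ṁ c_p) = 33.591 °C.
T(t) = T_ss + (T₀ − T_ss) e^(−t/τ). Set T = 29.2:
e^(−t/τ) = (29.2 − 33.591)/(15.0 − 33.591) = 0.23617
t = −470.95 · ln(0.23617) = 679.67 s.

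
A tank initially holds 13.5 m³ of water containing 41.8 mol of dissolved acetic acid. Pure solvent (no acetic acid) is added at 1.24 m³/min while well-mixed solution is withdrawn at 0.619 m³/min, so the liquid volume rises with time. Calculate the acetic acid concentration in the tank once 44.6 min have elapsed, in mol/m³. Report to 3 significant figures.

0.334 mol/m³

Total volume: dV/dt = Q_in − Q_out = 0.62100 m³/min, so V(t) = 13.5 + 0.62100 t and V(44.6) = 41.197 m³.
Species balance (pure solvent in): dm/dt = −Q_out · m/V(t).
Separate: dm/m = −Q_out dt/V(t) ⇒ ln(m/m₀) = −(Q_out/(Q_in−Q_out)) ln(V/V₀).
m = m₀ (V₀/V)^(Q_out/(Q_in−Q_out)) = 41.8 × (13.5/41.197)^(0.99678) = 13.747 mol.
C = m/V = 13.747/41.197 = 0.33369 mol/m³.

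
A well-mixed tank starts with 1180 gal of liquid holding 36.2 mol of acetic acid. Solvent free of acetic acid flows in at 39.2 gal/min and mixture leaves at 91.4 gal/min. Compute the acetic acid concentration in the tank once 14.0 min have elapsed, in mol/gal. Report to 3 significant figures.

Total volume: dV/dt = Q_in − Q_out = -52.200 gal/min, so V(t) = 1180 − 52.200 t and V(14.0) = 449.20 gal.
Solute balance: dm/dt = 0 − Q_out C = −Q_out m/V(t).
dm/m = −Q_out dt/(V₀ − 52.200 t); integrating gives ln(m/m₀) = −(Q_out/(Q_in−Q_out)) ln(V/V₀).
m = m₀ (V₀/V)^(Q_out/(Q_in−Q_out)) = 36.2 × (1180/449.20)^(-1.7510) = 6.6724 mol.
C = m/V = 6.6724/449.20 = 0.014854 mol/gal.

0.0149 mol/gal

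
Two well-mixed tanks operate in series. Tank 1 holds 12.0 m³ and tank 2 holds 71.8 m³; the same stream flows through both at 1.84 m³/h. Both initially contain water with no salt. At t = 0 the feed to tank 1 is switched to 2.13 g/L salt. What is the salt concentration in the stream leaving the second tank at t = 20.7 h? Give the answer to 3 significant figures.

Species balance on tank i: dCᵢ/dt = (Cᵢ₋₁ − Cᵢ)/τᵢ with τᵢ = Vᵢ/Q.
τ₁ = 12.0/1.84 = 6.5217 h; τ₂ = 71.8/1.84 = 39.022 h.
Solving the cascade with C₁(0)=C₂(0)=0 gives C₂(t) = C_in[1 − (τ₁ e^(−t/τ₁) − τ₂ e^(−t/τ₂))/(τ₁ − τ₂)].
At t = 20.7: e^(−t/τ₁) = 0.041836, e^(−t/τ₂) = 0.58833.
C₂ = 2.13·[1 − (6.5217·0.041836 − 39.022·0.58833)/(-32.500)] = 2.13·0.30201 = 0.64328 g/L.

0.643 g/L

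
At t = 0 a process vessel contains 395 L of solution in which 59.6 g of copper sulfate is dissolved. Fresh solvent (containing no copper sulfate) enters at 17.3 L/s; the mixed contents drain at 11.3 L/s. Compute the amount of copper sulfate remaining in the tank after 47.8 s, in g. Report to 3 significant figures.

21.3 g

Let m(t) be the amount of copper sulfate. Volume: V(t) = V₀ + (Q_in − Q_out) t = 395 + 6.0000 t; V(47.8) = 681.80 L.
Solute balance: dm/dt = 0 − Q_out C = −Q_out m/V(t).
dm/m = −Q_out dt/(V₀ + 6.0000 t); integrating gives ln(m/m₀) = −(Q_out/(Q_in−Q_out)) ln(V/V₀).
m = m₀ (V₀/V)^(Q_out/(Q_in−Q_out)) = 59.6 × (395/681.80)^(1.8833) = 21.320 g.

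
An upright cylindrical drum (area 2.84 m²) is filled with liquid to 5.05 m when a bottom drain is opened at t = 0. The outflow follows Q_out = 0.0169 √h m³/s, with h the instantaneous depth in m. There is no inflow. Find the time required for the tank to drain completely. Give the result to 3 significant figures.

755 s

A dh/dt = −Q_out = −0.0169 √h.
Separate and integrate: 2(√h − √h₀) = −(0.0169/A) t.
Tank is empty when √h = 0: t_empty = 2A√h₀/0.0169.
t_empty = 2·2.84·√5.05/0.0169 = 5.6800·2.2472/0.0169 = 755.28 s.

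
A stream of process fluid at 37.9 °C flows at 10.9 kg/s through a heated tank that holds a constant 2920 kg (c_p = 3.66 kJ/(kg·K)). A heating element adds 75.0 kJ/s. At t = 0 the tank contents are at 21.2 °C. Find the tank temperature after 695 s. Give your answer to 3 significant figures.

38.4 °C

Energy balance: M c_p dT/dt = ṁ c_p (T_in − T) + 75.0.
Rearrange: dT/dt = (T_ss − T)/τ with τ = M/ṁ = 267.89 s and T_ss = T_in + Q̇/(ṁ c_p) = 39.780 °C.
Solution: T(t) = T_ss + (T₀ − T_ss) e^(−t/τ).
T(695) = 39.780 + (-18.580)·e^(−695/267.89) = 39.780 + (-18.580)·0.074694 = 38.392 °C.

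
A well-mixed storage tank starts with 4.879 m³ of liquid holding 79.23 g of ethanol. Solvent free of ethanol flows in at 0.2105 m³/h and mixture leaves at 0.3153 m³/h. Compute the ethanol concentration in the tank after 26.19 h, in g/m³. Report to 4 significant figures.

Total volume: dV/dt = Q_in − Q_out = -0.104800 m³/h, so V(t) = 4.879 − 0.104800 t and V(26.19) = 2.13429 m³.
No ethanol enters, so dm/dt = −Q_out · (m/V).
Separate: dm/m = −Q_out dt/V(t) ⇒ ln(m/m₀) = −(Q_out/(Q_in−Q_out)) ln(V/V₀).
m = m₀ (V₀/V)^(Q_out/(Q_in−Q_out)) = 79.23 × (4.879/2.13429)^(-3.00859) = 6.58525 g.
C = m/V = 6.58525/2.13429 = 3.08546 g/m³.

3.085 g/m³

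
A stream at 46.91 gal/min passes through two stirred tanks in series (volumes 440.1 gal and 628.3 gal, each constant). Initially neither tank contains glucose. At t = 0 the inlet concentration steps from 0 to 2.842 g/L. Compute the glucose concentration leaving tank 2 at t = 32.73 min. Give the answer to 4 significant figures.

2.221 g/L

Each tank obeys Vᵢ dCᵢ/dt = Q(Cᵢ₋₁ − Cᵢ), so τᵢ = Vᵢ/Q.
τ₁ = 440.1/46.91 = 9.38179 min; τ₂ = 628.3/46.91 = 13.3937 min.
Tank 1: C₁ = C_in(1 − e^(−t/τ₁)). Tank 2 (τ₁ ≠ τ₂): C₂ = C_in[1 − (τ₁ e^(−t/τ₁) − τ₂ e^(−t/τ₂))/(τ₁ − τ₂)].
At t = 32.73: e^(−t/τ₁) = 0.0305414, e^(−t/τ₂) = 0.0868407.
C₂ = 2.842·[1 − (9.38179·0.0305414 − 13.3937·0.0868407)/(-4.01194)] = 2.842·0.781505 = 2.22104 g/L.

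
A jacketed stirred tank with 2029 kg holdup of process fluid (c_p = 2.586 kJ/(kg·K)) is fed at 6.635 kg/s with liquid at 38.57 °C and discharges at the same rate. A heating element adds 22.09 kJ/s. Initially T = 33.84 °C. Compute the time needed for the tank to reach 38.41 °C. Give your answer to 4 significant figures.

M c_p dT/dt = ṁ c_p (T_in − T) + Q̇.
τ = M/ṁ = 305.803 s; T_ss = T_in + Q̇/(ṁ c_p) = 39.8574 °C.
T(t) = T_ss + (T₀ − T_ss) e^(−t/τ). Set T = 38.41:
e^(−t/τ) = (38.41 − 39.8574)/(33.84 − 39.8574) = 0.240541
t = −305.803 · ln(0.240541) = 435.728 s.

435.7 s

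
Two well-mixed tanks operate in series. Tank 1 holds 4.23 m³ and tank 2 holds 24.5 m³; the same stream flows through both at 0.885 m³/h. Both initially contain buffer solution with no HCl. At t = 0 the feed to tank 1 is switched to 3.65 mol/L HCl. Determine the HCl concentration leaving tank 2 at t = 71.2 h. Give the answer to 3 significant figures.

3.31 mol/L

Species balance on tank i: dCᵢ/dt = (Cᵢ₋₁ − Cᵢ)/τᵢ with τᵢ = Vᵢ/Q.
τ₁ = 4.23/0.885 = 4.7797 h; τ₂ = 24.5/0.885 = 27.684 h.
Tank 1: C₁ = C_in(1 − e^(−t/τ₁)). Tank 2 (τ₁ ≠ τ₂): C₂ = C_in[1 − (τ₁ e^(−t/τ₁) − τ₂ e^(−t/τ₂))/(τ₁ − τ₂)].
At t = 71.2: e^(−t/τ₁) = 3.3928e-07, e^(−t/τ₂) = 0.076389.
C₂ = 3.65·[1 − (4.7797·3.3928e-07 − 27.684·0.076389)/(-22.904)] = 3.65·0.90767 = 3.3130 mol/L.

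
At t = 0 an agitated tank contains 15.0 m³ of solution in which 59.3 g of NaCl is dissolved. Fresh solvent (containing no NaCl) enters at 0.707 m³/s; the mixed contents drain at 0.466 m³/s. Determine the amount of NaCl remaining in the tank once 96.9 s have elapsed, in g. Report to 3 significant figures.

Let m(t) be the amount of NaCl. Volume: V(t) = V₀ + (Q_in − Q_out) t = 15.0 + 0.24100 t; V(96.9) = 38.353 m³.
No NaCl enters, so dm/dt = −Q_out · (m/V).
dm/m = −Q_out dt/(V₀ + 0.24100 t); integrating gives ln(m/m₀) = −(Q_out/(Q_in−Q_out)) ln(V/V₀).
m = m₀ (V₀/V)^(Q_out/(Q_in−Q_out)) = 59.3 × (15.0/38.353)^(1.9336) = 9.6540 g.

9.65 g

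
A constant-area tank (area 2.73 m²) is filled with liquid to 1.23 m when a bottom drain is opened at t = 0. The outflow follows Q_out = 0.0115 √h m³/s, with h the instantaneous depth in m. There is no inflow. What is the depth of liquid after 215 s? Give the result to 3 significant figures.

A dh/dt = −Q_out = −0.0115 √h.
This is separable: 2 d(√h)/dt = −0.0115/A, so √h = √h₀ − (0.0115/(2A)) t.
√h = √1.23 − 0.0115·215/(2·2.73) = 1.1091 − 0.45284 = 0.65621.
h = 0.65621² = 0.43062 m.

0.431 m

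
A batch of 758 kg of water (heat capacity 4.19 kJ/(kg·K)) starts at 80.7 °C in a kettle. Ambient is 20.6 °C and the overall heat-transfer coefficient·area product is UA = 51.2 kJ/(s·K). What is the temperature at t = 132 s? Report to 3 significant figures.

Heat balance on the well-mixed liquid: M c_p dT/dt = −UA(T − T_amb).
dT/dt = (T_ss − T)/τ with T_ss = T_amb = 20.600 °C, τ = M c_p/UA = 758·4.19/51.2 = 62.032 s.
This is linear first-order; T(t) = T_ss + (T₀ − T_ss) e^(−t/τ).
T(132) = 20.600 + (60.100)·0.11908 = 27.757 °C.

27.8 °C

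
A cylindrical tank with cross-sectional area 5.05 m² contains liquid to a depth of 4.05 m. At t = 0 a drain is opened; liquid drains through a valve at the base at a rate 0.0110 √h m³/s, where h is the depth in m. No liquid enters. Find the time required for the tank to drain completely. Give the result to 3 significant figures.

1850 s

With no inflow, A dh/dt = −0.0110 √h.
This is separable: 2 d(√h)/dt = −0.0110/A, so √h = √h₀ − (0.0110/(2A)) t.
Set h = 0: 2√h₀ = (0.0110/A) t_empty ⇒ t_empty = 2A√h₀/0.0110.
t_empty = 2·5.05·√4.05/0.0110 = 10.100·2.0125/0.0110 = 1847.8 s.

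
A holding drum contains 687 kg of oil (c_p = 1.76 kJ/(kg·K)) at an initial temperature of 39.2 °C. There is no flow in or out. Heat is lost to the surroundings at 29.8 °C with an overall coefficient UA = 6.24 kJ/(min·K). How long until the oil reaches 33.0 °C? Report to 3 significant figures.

Energy balance: M c_p dT/dt = −UA(T − T_amb).
τ = M c_p/UA = 193.77 min; T_ss = T_amb = 29.800 °C.
T(t) = T_ss + (T₀ − T_ss)e^(−t/τ); set T = 33.0:
t = −τ ln[(T − T_ss)/(T₀ − T_ss)] = −193.77 · ln(0.34043) = 208.80 min.

209 min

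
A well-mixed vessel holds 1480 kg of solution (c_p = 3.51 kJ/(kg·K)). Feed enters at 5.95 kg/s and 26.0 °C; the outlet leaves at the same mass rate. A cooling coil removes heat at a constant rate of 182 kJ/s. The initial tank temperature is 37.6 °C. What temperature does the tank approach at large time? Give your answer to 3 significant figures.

17.3 °C

Energy balance: M c_p dT/dt = ṁ c_p (T_in − T) − 182.
At steady state dT/dt = 0 ⇒ T_ss = T_in − Q̇/(ṁ c_p) = 26.0 − 182/(5.95·3.51) = 17.285 °C.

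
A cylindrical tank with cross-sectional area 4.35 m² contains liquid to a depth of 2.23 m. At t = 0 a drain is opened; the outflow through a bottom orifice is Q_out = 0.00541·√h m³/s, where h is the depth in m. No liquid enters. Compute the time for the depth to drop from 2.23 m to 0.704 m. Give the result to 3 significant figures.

With no inflow, A dh/dt = −0.00541 √h.
This is separable: 2 d(√h)/dt = −0.00541/A, so √h = √h₀ − (0.00541/(2A)) t.
t = 2A(√h₀ − √h)/0.00541 = 2·4.35·(√2.23 − √0.704)/0.00541
  = 8.7000 × (1.4933 − 0.83905) / 0.00541 = 1052.2 s.

1050 s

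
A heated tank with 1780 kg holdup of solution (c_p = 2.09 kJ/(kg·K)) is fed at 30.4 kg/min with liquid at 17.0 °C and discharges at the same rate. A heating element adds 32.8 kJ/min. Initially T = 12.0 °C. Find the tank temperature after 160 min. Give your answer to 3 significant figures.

17.2 °C

M c_p dT/dt = ṁ c_p (T_in − T) + Q̇.
Rearrange: dT/dt = (T_ss − T)/τ with τ = M/ṁ = 58.553 min and T_ss = T_in + Q̇/(ṁ c_p) = 17.516 °C.
T approaches T_ss exponentially: T(t) = T_ss + (T₀ − T_ss) e^(−t/τ).
T(160) = 17.516 + (-5.5162)·e^(−160/58.553) = 17.516 + (-5.5162)·0.065051 = 17.157 °C.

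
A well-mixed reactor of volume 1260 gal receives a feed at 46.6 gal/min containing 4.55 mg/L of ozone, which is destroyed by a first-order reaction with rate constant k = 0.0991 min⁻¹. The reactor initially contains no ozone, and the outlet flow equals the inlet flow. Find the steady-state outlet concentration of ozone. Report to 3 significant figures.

Species balance: V dC/dt = Q C_in − Q C − k V C.
At steady state: 0 = Q C_in − (Q + kV) C_ss, so C_ss = Q C_in/(Q + kV).
C_ss = 46.6·4.55/(46.6 + 0.0991·1260) = 212.03/171.47 = 1.2366 mg/L.

1.24 mg/L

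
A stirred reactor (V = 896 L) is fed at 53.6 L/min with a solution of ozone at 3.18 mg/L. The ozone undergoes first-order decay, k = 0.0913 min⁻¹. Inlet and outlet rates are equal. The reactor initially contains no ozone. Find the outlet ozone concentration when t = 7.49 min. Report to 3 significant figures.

Species balance: V dC/dt = Q C_in − Q C − k V C.
This is linear with rate a = Q/V + k = 0.15112 min⁻¹.
C_ss = Q C_in/(Q + kV) = 1.2588 mg/L; C(t) = C_ss + (C₀ − C_ss) e^(−a t).
C(7.49) = 1.2588 + (-1.2588)·e^(−0.15112·7.49) = 1.2588 + (-1.2588)·0.32242 = 0.85294 mg/L.

0.853 mg/L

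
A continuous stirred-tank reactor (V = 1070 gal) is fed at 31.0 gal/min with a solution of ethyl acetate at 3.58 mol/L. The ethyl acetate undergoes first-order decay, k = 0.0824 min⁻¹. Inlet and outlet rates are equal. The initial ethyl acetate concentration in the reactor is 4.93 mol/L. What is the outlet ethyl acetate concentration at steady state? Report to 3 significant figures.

Accumulation = in − out − consumed: V dC/dt = Q C_in − Q C − k V C.
At steady state: 0 = Q C_in − (Q + kV) C_ss, so C_ss = Q C_in/(Q + kV).
C_ss = 31.0·3.58/(31.0 + 0.0824·1070) = 110.98/119.17 = 0.93129 mol/L.

0.931 mol/L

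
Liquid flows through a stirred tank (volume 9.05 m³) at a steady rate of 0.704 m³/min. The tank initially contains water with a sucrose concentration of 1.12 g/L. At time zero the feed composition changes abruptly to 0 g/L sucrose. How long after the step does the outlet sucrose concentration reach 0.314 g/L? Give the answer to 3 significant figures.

16.3 min

Unsteady species balance (constant V, well mixed): V dC/dt = Q(C_in − C), so τ = V/Q = 12.855 min.
C(t) = C_in + (C₀ − C_in) e^(−t/τ). Set C = 0.314 and solve for t:
e^(−t/τ) = (C − C_in)/(C₀ − C_in) = (0.314 − 0)/(1.12 − 0) = 0.28036
t = −τ ln(…) = 12.855 × 1.2717 = 16.348 min.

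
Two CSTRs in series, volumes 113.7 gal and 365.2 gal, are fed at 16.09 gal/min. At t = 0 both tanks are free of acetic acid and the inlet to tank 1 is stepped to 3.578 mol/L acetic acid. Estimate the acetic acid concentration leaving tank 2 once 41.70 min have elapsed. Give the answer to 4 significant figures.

Each tank obeys Vᵢ dCᵢ/dt = Q(Cᵢ₋₁ − Cᵢ), so τᵢ = Vᵢ/Q.
τ₁ = 113.7/16.09 = 7.06650 min; τ₂ = 365.2/16.09 = 22.6973 min.
Solving the cascade with C₁(0)=C₂(0)=0 gives C₂(t) = C_in[1 − (τ₁ e^(−t/τ₁) − τ₂ e^(−t/τ₂))/(τ₁ − τ₂)].
At t = 41.70: e^(−t/τ₁) = 0.00273648, e^(−t/τ₂) = 0.159259.
C₂ = 3.578·[1 − (7.06650·0.00273648 − 22.6973·0.159259)/(-15.6308)] = 3.578·0.769978 = 2.75498 mol/L.

2.755 mol/L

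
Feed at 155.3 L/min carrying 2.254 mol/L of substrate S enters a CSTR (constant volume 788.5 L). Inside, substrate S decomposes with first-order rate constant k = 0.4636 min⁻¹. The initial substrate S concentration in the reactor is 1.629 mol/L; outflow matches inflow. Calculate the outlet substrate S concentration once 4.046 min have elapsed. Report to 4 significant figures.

V dC/dt = Q(C_in − C) − k V C.
dC/dt = (Q/V) C_in − (Q/V + k) C; effective rate a = Q/V + k = 0.196956 + 0.4636 = 0.660556 min⁻¹.
C_ss = Q C_in/(Q + kV) = 0.672069 mol/L; C(t) = C_ss + (C₀ − C_ss) e^(−a t).
C(4.046) = 0.672069 + (0.956931)·e^(−0.660556·4.046) = 0.672069 + (0.956931)·0.0690717 = 0.738166 mol/L.

0.7382 mol/L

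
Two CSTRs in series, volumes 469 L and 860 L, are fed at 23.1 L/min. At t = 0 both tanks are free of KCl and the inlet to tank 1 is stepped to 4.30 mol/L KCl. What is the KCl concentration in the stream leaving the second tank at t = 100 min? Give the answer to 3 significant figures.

3.69 mol/L

Time constants: τᵢ = Vᵢ/Q for each well-mixed tank.
τ₁ = 469/23.1 = 20.303 min; τ₂ = 860/23.1 = 37.229 min.
Solving the cascade with C₁(0)=C₂(0)=0 gives C₂(t) = C_in[1 − (τ₁ e^(−t/τ₁) − τ₂ e^(−t/τ₂))/(τ₁ − τ₂)].
At t = 100: e^(−t/τ₁) = 0.0072600, e^(−t/τ₂) = 0.068150.
C₂ = 4.30·[1 − (20.303·0.0072600 − 37.229·0.068150)/(-16.926)] = 4.30·0.85881 = 3.6929 mol/L.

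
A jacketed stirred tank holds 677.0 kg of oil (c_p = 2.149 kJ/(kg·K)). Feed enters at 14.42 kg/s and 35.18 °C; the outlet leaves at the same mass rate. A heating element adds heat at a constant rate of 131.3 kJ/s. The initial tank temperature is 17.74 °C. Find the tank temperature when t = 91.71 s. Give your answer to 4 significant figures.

First-law balance (no shaft work): M c_p dT/dt = ṁ c_p (T_in − T) + 131.3.
τ = M/ṁ = 46.9487 s; T_ss = T_in + Q̇/(ṁ c_p) = 35.18 + 131.3/(14.42·2.149) = 39.4170 °C.
T approaches T_ss exponentially: T(t) = T_ss + (T₀ − T_ss) e^(−t/τ).
T(91.71) = 39.4170 + (-21.6770)·e^(−91.71/46.9487) = 39.4170 + (-21.6770)·0.141790 = 36.3435 °C.

36.34 °C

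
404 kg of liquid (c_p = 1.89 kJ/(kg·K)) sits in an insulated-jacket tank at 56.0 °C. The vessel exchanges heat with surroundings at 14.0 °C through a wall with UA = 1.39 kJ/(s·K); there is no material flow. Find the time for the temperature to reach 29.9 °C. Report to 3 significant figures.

534 s

Heat balance on the well-mixed liquid: M c_p dT/dt = −UA(T − T_amb).
τ = M c_p/UA = 549.32 s; T_ss = T_amb = 14.000 °C.
T(t) = T_ss + (T₀ − T_ss)e^(−t/τ); set T = 29.9:
t = −τ ln[(T − T_ss)/(T₀ − T_ss)] = −549.32 · ln(0.37857) = 533.59 s.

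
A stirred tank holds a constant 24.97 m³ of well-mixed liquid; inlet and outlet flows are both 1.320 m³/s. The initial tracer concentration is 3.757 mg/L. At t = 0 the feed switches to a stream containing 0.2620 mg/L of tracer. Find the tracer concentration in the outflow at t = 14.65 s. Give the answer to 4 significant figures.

1.873 mg/L

Unsteady species balance (constant V, well mixed): V dC/dt = Q(C_in − C).
So dC/dt = (C_in − C)/τ with τ = V/Q = 24.97/1.320 = 18.9167 s.
Integrating: C(t) = C_in + (C₀ − C_in) e^(−t/τ).
C(14.65) = 0.2620 + (3.757 − 0.2620)·e^(−14.65/18.9167) = 0.2620 + (3.49500)·0.460958 = 1.87305 mg/L.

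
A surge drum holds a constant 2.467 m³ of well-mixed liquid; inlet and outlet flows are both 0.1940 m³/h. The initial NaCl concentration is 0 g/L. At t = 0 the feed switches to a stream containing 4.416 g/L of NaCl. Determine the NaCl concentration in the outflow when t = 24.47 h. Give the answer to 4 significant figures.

3.771 g/L

Species balance on the tank: V dC/dt = Q(C_in − C).
So dC/dt = (C_in − C)/τ with τ = V/Q = 2.467/0.1940 = 12.7165 h.
C approaches C_in exponentially: C(t) = C_in + (C₀ − C_in) e^(−t/τ).
C(24.47) = 4.416 + (0 − 4.416)·e^(−24.47/12.7165) = 4.416 + (-4.41600)·0.145982 = 3.77134 g/L.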